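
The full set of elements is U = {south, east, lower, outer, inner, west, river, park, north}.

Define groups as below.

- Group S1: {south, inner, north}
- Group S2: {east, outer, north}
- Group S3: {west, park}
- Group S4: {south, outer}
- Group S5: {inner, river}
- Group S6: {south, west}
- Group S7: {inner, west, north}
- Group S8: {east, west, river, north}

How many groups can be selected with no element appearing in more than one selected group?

3

S2, S5, S6 are pairwise disjoint (S2={east,outer,north}; S5={inner,river}; S6={south,west}).
Every remaining group overlaps one of these, and no 4 of the listed groups are pairwise disjoint, so 3 is the maximum.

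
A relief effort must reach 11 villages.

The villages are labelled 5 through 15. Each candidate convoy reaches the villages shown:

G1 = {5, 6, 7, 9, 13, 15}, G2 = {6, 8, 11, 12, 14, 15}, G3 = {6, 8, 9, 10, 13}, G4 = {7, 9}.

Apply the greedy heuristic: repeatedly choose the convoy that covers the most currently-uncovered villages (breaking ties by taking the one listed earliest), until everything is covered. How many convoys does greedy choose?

3

Greedy: pick G1 (covers 6 new) → pick G2 (covers 4 new) → pick G3 (covers 1 new). Total picks: 3.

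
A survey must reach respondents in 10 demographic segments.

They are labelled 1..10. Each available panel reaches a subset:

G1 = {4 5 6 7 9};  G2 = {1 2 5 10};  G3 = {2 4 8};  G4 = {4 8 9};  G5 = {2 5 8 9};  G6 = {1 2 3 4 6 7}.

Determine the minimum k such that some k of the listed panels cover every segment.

3

Take {G2, G5, G6}. Their union is {1, 2, 3, 4, 5, 6, 7, 8, 9, 10}, which is all 10 segments.
Only G6 contains 3, so G6 is forced; the remaining 4 segments need at least 2 more panels (each remaining panel adds at most 3) — so at least 3 panels are needed, and 3 is optimal.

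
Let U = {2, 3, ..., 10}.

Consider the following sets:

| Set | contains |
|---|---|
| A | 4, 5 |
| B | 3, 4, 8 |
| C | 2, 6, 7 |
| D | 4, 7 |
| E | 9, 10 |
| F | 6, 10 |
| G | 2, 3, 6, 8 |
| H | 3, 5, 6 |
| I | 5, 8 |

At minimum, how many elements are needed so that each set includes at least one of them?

T = {4, 6, 8, 9} meets every set (each contains at least one member of T), and |T| = 4.
No choice of 3 elements meets every set, so 4 is the minimum.

4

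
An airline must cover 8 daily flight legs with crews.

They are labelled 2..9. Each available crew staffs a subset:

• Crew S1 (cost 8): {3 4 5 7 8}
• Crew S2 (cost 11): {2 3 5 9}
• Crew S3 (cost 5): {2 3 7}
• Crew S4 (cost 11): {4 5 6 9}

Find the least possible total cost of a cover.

24

S1, S3, S4 together cover every leg (S1 ∪ S3 ∪ S4 = {2, 3, 4, 5, 6, 7, 8, 9}); total cost 8 + 5 + 11 = 24.
No covering selection has total cost below 24.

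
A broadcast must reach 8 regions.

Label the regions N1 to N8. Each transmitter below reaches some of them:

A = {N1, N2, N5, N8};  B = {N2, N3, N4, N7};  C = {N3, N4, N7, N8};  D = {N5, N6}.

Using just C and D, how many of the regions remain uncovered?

Union of C, D = {N3, N4, N5, N6, N7, N8}.
Not covered: N1, N2 — 2 regions.

2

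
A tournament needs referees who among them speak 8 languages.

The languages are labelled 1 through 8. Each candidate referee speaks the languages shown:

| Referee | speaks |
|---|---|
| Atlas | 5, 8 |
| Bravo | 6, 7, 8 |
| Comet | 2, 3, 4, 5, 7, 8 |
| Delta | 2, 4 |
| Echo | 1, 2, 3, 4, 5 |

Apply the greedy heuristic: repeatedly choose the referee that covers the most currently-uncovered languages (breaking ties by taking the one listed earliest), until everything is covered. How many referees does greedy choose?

3

Greedy: pick Comet (covers 6 new) → pick Bravo (covers 1 new) → pick Echo (covers 1 new). Total picks: 3.
(The true minimum cover uses only 2 referees, so greedy is not optimal here.)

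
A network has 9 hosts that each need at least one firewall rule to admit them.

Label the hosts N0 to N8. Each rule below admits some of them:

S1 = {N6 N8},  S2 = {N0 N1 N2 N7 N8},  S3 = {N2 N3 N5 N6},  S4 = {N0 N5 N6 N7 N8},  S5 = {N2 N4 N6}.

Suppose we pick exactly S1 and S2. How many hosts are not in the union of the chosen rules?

Union of S1, S2 = {N0, N1, N2, N6, N7, N8}.
Not covered: N3, N4, N5 — 3 hosts.

3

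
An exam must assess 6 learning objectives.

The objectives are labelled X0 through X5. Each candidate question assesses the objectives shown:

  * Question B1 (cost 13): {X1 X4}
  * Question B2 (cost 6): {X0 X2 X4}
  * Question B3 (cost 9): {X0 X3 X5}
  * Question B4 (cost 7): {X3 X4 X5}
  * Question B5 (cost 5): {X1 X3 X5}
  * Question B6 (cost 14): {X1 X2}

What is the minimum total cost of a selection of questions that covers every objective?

B2, B5 together cover every objective (B2 ∪ B5 = {X0, X1, X2, X3, X4, X5}); total cost 6 + 5 = 11.
No covering selection has total cost below 11.

11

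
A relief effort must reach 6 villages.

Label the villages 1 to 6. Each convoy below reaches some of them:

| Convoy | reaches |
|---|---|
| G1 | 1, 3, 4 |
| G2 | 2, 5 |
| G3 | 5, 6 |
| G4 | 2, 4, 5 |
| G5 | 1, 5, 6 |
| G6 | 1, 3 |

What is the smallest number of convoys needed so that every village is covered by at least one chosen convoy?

G1 and G3 and G4 together: G1 ∪ G3 ∪ G4 = {1, 2, 3, 4, 5, 6} — every village is covered.
No 2 of the 6 convoys cover everything (all 15 combinations miss at least one village), so 3 is optimal.

3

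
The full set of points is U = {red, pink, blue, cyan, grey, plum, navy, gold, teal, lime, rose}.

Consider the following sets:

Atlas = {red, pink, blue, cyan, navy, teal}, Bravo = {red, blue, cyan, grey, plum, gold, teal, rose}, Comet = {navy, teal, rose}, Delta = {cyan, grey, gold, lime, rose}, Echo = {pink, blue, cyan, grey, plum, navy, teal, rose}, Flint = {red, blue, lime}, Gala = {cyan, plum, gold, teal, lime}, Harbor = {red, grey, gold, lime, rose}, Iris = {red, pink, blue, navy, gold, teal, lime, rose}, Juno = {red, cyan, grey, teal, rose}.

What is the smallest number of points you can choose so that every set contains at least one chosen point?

Take H = {teal, lime}. Each listed set contains at least one of these, so H is a hitting set of size 2.
The sets Comet, Flint are pairwise disjoint, so any hitting set needs a separate point for each — at least 2. Hence 2 is optimal.

2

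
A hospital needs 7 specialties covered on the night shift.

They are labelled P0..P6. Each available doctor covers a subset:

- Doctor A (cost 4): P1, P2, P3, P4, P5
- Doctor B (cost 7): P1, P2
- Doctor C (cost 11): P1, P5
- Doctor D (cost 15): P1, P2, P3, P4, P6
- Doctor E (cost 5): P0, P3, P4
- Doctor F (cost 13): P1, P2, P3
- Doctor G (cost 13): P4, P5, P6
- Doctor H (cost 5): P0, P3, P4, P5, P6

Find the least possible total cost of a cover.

A, H together cover every specialty (A ∪ H = {P0, P1, P2, P3, P4, P5, P6}); total cost 4 + 5 = 9.
No covering selection has total cost below 9.

9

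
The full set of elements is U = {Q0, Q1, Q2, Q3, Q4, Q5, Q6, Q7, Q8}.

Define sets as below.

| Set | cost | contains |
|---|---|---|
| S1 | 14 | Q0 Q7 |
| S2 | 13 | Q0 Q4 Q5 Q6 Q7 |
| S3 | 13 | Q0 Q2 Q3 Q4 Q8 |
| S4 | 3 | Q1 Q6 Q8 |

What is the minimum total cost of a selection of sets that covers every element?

29

S2, S3, S4 together cover every element (S2 ∪ S3 ∪ S4 = {Q0, Q1, Q2, Q3, Q4, Q5, Q6, Q7, Q8}); total cost 13 + 13 + 3 = 29.
No covering selection has total cost below 29.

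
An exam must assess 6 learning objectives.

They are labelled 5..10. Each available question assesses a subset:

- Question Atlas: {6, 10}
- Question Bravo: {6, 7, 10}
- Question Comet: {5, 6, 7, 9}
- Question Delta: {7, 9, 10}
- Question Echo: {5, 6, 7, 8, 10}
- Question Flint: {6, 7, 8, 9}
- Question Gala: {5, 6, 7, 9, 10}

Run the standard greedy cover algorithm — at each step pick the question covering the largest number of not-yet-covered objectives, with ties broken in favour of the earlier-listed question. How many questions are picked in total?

Greedy: pick Echo (covers 5 new) → pick Comet (covers 1 new). Total picks: 2.

2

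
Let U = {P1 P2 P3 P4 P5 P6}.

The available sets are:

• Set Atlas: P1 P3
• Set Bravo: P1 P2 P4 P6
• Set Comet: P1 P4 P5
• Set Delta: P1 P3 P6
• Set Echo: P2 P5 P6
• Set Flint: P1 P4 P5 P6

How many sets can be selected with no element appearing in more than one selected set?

Atlas, Echo are pairwise disjoint (Atlas={P1,P3}; Echo={P2,P5,P6}).
Every remaining set overlaps one of these, and no 3 of the listed sets are pairwise disjoint, so 2 is the maximum.

2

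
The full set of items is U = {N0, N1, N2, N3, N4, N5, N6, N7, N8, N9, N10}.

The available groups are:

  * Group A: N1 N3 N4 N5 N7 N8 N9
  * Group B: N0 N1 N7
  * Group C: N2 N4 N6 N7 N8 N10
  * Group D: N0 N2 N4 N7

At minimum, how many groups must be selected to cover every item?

3

Take {A, B, C}. Their union is {N0, N1, N2, N3, N4, N5, N6, N7, N8, N9, N10}, which is all 11 items.
Only A contains N3, so A is forced; the remaining 4 items need at least 2 more groups (each remaining group adds at most 3) — so at least 3 groups are needed, and 3 is optimal.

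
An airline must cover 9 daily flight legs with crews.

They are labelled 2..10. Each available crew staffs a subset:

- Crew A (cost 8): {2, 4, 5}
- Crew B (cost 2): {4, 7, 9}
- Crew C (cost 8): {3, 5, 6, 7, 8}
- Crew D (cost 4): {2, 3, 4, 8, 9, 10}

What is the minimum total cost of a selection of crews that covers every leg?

12

C, D together cover every leg (C ∪ D = {2, 3, 4, 5, 6, 7, 8, 9, 10}); total cost 8 + 4 = 12.
The greedy pick B, D, C costs 14; no covering selection beats 12.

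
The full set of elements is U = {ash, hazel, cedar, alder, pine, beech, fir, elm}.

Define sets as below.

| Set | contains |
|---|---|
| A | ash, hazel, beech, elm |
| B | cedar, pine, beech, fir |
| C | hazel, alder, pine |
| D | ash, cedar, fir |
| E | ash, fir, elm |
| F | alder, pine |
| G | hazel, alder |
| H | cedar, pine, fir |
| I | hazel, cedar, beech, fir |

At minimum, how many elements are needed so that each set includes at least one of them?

The 3 elements {hazel, alder, fir} hit every set.
No choice of 2 elements meets every set, so 3 is the minimum.

3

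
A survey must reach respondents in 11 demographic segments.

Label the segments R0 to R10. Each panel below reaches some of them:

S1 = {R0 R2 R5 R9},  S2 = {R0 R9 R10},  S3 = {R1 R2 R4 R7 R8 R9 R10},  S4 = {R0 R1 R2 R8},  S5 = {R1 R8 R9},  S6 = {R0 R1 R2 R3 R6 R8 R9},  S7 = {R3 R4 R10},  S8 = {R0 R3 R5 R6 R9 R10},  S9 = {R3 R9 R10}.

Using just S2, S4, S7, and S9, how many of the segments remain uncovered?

3

Union of S2, S4, S7, S9 = {R0, R1, R2, R3, R4, R8, R9, R10}.
Not covered: R5, R6, R7 — 3 segments.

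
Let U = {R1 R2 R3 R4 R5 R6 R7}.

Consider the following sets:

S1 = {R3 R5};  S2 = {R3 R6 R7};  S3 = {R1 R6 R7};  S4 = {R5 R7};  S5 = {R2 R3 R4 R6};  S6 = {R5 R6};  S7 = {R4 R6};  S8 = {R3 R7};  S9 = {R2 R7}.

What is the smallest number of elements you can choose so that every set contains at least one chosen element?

H = {R4, R5, R7} meets every set (each contains at least one member of H), and |H| = 3.
The sets S1, S7, S9 are pairwise disjoint, so any hitting set needs a separate element for each — at least 3. Hence 3 is optimal.

3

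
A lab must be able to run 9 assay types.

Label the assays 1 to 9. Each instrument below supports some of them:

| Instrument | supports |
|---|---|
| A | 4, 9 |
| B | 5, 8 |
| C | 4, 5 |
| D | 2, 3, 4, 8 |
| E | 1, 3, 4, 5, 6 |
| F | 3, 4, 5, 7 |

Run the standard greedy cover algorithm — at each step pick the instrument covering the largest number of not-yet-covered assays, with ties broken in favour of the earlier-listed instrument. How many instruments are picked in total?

4

Greedy: pick E (covers 5 new) → pick D (covers 2 new) → pick A (covers 1 new) → pick F (covers 1 new). Total picks: 4.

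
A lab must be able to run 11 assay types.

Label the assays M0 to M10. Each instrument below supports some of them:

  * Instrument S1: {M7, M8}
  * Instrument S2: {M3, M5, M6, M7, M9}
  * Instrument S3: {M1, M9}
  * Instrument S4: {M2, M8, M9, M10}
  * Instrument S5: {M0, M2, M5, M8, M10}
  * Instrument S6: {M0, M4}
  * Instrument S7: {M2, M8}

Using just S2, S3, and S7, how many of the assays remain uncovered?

3

Union of S2, S3, S7 = {M1, M2, M3, M5, M6, M7, M8, M9}.
Not covered: M0, M4, M10 — 3 assays.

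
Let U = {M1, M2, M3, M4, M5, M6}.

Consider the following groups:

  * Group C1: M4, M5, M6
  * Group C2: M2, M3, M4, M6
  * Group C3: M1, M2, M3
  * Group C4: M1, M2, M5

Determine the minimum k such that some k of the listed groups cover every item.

C2 and C4 together: C2 ∪ C4 = {M1, M2, M3, M4, M5, M6} — every item is covered.
No single group has all 6 items (the largest, C2, has 4), so 2 is optimal.

2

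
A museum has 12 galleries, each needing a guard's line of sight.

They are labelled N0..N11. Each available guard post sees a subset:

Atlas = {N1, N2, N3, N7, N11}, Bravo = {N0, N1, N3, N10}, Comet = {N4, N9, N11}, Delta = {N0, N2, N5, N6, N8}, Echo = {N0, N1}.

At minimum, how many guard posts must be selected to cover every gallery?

4

Atlas and Bravo and Comet and Delta together: Atlas ∪ Bravo ∪ Comet ∪ Delta = {N0, N1, N2, N3, N4, N5, N6, N7, N8, N9, N10, N11} — every gallery is covered.
No 3 of the 5 guard posts cover everything (all 10 combinations miss at least one gallery), so 4 is optimal.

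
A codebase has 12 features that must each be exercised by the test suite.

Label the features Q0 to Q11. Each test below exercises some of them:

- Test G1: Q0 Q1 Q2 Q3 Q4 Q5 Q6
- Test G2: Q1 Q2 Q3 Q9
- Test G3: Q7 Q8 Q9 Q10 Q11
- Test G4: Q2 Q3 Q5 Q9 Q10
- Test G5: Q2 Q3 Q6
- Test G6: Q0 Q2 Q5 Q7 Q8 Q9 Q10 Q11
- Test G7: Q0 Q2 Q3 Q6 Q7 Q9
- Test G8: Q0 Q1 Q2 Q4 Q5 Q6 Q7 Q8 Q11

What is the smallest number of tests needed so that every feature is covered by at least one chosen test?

2

G4 and G8 together: G4 ∪ G8 = {Q0, Q1, Q2, Q3, Q4, Q5, Q6, Q7, Q8, Q9, Q10, Q11} — every feature is covered.
No single test has all 12 features (the largest, G8, has 9), so 2 is optimal.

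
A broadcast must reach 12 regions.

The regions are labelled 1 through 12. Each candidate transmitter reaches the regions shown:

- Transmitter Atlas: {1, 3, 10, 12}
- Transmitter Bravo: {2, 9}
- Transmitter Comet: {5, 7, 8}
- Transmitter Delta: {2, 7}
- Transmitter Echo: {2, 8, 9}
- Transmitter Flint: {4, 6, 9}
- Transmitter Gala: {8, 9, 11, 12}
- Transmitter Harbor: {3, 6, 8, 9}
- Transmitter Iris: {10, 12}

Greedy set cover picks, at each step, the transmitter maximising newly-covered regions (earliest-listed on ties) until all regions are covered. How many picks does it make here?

Greedy: pick Atlas (covers 4 new) → pick Comet (covers 3 new) → pick Flint (covers 3 new) → pick Bravo (covers 1 new) → pick Gala (covers 1 new). Total picks: 5.

5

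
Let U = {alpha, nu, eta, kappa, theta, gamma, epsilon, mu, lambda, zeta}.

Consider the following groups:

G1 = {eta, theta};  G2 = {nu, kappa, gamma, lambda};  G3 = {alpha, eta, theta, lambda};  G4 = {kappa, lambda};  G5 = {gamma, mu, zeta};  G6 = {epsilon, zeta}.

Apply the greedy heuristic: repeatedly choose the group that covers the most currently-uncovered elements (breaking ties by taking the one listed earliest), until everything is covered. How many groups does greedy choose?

Greedy: pick G2 (covers 4 new) → pick G3 (covers 3 new) → pick G5 (covers 2 new) → pick G6 (covers 1 new). Total picks: 4.

4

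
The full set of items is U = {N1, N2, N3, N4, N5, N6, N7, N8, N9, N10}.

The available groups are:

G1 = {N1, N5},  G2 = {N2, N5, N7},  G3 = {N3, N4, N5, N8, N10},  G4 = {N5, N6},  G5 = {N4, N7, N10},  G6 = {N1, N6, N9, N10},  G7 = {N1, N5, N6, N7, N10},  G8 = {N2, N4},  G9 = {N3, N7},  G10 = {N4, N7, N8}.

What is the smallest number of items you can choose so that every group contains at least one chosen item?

4

The 4 items {N4, N5, N7, N10} hit every group.
No choice of 3 items meets every group, so 4 is the minimum.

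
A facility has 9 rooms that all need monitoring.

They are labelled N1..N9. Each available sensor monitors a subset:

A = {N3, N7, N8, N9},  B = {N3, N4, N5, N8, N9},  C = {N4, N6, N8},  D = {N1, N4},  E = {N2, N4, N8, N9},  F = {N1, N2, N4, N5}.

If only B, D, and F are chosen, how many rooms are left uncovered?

Union of B, D, F = {N1, N2, N3, N4, N5, N8, N9}.
Not covered: N6, N7 — 2 rooms.

2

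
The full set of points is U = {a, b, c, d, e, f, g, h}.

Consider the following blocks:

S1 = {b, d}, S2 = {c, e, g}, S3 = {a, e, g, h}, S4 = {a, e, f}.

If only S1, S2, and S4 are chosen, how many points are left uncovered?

1

Union of S1, S2, S4 = {a, b, c, d, e, f, g}.
Not covered: h — 1 point.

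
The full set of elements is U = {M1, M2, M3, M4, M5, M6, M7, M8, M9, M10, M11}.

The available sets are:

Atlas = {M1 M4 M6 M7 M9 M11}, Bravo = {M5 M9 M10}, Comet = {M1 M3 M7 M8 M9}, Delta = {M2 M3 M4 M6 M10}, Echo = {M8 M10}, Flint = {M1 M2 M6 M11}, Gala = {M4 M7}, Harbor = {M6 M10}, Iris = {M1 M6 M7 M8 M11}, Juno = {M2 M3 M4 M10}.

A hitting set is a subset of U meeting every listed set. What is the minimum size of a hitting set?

The 3 elements {M2, M7, M10} hit every set.
The sets Echo, Flint, Gala are pairwise disjoint, so any hitting set needs a separate element for each — at least 3. Hence 3 is optimal.

3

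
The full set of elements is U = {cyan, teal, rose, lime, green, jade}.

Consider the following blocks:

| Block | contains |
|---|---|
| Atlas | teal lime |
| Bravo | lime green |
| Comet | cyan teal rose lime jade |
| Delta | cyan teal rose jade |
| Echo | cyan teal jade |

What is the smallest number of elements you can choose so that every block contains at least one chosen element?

Take H = {cyan, lime}. Each listed block contains at least one of these, so H is a hitting set of size 2.
The blocks Bravo, Echo are pairwise disjoint, so any hitting set needs a separate element for each — at least 2. Hence 2 is optimal.

2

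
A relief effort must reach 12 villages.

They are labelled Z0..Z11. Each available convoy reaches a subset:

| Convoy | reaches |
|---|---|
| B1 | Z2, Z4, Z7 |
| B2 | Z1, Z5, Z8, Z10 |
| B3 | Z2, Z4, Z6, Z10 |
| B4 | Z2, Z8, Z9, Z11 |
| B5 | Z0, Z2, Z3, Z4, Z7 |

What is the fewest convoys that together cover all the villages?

Take {B2, B3, B4, B5}. Their union is {Z0, Z1, Z2, Z3, Z4, Z5, Z6, Z7, Z8, Z9, Z10, Z11}, which is all 12 villages.
Only B3 contains Z6, so B3 is forced; the remaining 8 villages need at least 3 more convoys (each remaining convoy adds at most 3) — so at least 4 convoys are needed, and 4 is optimal.

4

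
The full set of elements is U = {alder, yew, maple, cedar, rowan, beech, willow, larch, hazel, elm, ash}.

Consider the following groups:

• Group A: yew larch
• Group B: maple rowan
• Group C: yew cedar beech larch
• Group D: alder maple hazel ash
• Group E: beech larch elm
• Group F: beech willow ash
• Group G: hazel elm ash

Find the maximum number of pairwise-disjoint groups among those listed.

A, B, G are pairwise disjoint (A={yew,larch}; B={maple,rowan}; G={hazel,elm,ash}).
Every remaining group overlaps one of these, and no 4 of the listed groups are pairwise disjoint, so 3 is the maximum.

3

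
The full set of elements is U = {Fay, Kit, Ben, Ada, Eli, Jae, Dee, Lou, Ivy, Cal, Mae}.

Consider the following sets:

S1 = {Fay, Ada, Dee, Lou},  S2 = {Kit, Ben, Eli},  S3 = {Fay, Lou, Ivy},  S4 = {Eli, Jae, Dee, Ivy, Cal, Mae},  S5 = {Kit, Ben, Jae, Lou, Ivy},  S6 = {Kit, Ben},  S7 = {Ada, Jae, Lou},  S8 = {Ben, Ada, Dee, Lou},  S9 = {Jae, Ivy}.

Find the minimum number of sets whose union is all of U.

3

S1 and S4 and S5 together: S1 ∪ S4 ∪ S5 = {Fay, Kit, Ben, Ada, Eli, Jae, Dee, Lou, Ivy, Cal, Mae} — every element is covered.
Only S4 contains Cal, so S4 is forced; the remaining 5 elements need at least 2 more sets (each remaining set adds at most 3) — so at least 3 sets are needed, and 3 is optimal.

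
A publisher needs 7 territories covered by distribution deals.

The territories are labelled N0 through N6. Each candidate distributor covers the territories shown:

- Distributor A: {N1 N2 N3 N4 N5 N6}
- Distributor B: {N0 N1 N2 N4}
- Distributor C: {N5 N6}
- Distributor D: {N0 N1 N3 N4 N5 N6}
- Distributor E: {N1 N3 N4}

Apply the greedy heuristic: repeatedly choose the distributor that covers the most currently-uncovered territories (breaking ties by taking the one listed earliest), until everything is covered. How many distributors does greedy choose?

2

Greedy: pick A (covers 6 new) → pick B (covers 1 new). Total picks: 2.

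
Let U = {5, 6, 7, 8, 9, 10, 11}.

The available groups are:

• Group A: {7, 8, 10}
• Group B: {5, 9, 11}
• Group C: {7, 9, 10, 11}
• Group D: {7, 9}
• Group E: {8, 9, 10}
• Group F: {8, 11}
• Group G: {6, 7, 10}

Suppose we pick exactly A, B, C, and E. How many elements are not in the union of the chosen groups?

1

Union of A, B, C, E = {5, 7, 8, 9, 10, 11}.
Not covered: 6 — 1 element.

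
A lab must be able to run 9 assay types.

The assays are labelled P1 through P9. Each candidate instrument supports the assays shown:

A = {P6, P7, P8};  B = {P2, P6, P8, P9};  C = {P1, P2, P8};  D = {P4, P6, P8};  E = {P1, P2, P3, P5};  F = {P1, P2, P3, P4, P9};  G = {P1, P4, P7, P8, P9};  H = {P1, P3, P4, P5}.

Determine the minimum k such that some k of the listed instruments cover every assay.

A and F and H together: A ∪ F ∪ H = {P1, P2, P3, P4, P5, P6, P7, P8, P9} — every assay is covered.
No 2 of the 8 instruments cover everything (all 28 combinations miss at least one assay), so 3 is optimal.

3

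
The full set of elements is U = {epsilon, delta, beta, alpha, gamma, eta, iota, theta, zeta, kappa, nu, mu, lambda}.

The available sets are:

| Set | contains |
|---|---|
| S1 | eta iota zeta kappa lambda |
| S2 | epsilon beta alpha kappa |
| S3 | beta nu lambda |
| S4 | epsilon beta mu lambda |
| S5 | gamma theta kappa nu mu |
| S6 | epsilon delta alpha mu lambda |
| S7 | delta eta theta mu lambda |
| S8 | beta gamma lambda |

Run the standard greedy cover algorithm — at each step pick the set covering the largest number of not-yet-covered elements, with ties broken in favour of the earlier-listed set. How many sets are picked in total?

Greedy: pick S1 (covers 5 new) → pick S5 (covers 4 new) → pick S2 (covers 3 new) → pick S6 (covers 1 new). Total picks: 4.

4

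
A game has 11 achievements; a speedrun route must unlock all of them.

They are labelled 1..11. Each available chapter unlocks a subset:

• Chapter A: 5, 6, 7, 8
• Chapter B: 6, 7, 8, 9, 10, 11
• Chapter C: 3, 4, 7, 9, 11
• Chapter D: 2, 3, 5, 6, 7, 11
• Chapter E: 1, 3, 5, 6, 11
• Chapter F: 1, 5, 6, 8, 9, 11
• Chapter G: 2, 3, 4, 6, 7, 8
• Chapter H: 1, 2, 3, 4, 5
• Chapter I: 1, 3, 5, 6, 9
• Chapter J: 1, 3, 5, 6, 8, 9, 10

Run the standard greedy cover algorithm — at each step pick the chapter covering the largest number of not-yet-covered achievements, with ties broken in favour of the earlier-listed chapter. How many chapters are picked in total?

Greedy: pick J (covers 7 new) → pick C (covers 3 new) → pick D (covers 1 new). Total picks: 3.
(The true minimum cover uses only 2 chapters, so greedy is not optimal here.)

3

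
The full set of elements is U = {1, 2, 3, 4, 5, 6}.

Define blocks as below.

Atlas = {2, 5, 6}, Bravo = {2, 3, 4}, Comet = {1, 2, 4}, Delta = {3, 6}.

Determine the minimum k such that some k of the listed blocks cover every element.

Atlas, Comet, and Delta cover everything between them: the union {1, 2, 3, 4, 5, 6} is all of U.
Only Comet contains 1, so Comet is forced; the remaining 3 elements need at least 2 more blocks (each remaining block adds at most 2) — so at least 3 blocks are needed, and 3 is optimal.

3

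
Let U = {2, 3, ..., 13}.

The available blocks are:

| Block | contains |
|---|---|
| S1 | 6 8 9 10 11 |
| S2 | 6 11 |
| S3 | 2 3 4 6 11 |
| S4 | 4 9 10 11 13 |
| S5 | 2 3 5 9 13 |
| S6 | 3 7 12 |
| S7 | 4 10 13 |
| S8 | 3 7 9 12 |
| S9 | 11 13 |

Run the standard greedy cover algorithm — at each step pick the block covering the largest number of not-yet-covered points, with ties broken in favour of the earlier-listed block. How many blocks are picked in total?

Greedy: pick S1 (covers 5 new) → pick S5 (covers 4 new) → pick S6 (covers 2 new) → pick S3 (covers 1 new). Total picks: 4.

4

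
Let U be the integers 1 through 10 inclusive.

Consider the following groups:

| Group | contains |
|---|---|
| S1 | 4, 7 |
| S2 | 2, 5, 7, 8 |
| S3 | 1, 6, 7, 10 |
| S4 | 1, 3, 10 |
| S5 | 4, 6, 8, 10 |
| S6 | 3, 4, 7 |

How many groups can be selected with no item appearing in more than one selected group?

2

S2, S4 are pairwise disjoint (S2={2,5,7,8}; S4={1,3,10}).
Every remaining group overlaps one of these, and no 3 of the listed groups are pairwise disjoint, so 2 is the maximum.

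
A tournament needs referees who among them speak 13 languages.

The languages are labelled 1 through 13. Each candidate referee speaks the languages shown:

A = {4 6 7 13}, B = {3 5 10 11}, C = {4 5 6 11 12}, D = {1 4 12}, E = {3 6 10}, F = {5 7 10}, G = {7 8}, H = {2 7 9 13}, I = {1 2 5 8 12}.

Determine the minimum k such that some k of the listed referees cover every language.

Take {B, C, H, I}. Their union is {1, 2, 3, 4, 5, 6, 7, 8, 9, 10, 11, 12, 13}, which is all 13 languages.
No 3 of the 9 referees cover everything (all 84 combinations miss at least one language), so 4 is optimal.

4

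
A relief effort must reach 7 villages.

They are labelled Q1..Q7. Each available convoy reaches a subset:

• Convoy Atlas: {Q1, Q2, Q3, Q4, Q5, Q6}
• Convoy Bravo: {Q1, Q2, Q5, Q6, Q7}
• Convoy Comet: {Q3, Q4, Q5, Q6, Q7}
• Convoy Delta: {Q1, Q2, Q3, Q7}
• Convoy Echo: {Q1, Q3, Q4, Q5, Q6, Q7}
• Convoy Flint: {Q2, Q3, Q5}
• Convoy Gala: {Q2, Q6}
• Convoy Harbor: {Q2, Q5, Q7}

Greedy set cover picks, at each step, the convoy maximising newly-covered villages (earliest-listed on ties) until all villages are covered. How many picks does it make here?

Greedy: pick Atlas (covers 6 new) → pick Bravo (covers 1 new). Total picks: 2.

2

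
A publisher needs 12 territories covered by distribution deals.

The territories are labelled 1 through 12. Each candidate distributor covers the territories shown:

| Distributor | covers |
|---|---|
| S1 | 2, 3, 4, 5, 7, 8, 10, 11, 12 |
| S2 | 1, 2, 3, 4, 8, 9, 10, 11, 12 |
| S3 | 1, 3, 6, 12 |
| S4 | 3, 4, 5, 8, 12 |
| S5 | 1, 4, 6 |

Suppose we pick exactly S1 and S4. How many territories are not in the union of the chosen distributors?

Union of S1, S4 = {2, 3, 4, 5, 7, 8, 10, 11, 12}.
Not covered: 1, 6, 9 — 3 territories.

3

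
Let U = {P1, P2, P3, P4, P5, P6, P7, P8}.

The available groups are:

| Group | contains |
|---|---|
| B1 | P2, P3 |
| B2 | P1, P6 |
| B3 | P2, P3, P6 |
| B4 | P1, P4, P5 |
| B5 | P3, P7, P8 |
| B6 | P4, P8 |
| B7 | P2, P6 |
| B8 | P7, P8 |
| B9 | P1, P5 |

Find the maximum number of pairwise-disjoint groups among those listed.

B1, B6, B9 are pairwise disjoint (B1={P2,P3}; B6={P4,P8}; B9={P1,P5}).
Every remaining group overlaps one of these, and no 4 of the listed groups are pairwise disjoint, so 3 is the maximum.

3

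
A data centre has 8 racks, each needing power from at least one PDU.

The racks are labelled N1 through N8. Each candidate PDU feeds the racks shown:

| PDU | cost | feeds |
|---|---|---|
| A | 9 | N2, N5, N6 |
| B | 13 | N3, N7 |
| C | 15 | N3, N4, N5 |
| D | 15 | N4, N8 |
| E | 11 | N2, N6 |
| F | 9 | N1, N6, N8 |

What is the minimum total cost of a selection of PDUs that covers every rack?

46

A, B, D, F together cover every rack (A ∪ B ∪ D ∪ F = {N1, N2, N3, N4, N5, N6, N7, N8}); total cost 9 + 13 + 15 + 9 = 46.
No covering selection has total cost below 46.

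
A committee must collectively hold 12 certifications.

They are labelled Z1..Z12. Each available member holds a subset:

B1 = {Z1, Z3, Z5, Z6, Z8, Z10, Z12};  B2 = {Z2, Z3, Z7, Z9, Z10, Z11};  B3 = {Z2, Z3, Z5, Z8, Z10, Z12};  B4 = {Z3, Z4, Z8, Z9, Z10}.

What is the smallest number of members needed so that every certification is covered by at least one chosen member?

B1 and B2 and B4 together: B1 ∪ B2 ∪ B4 = {Z1, Z2, Z3, Z4, Z5, Z6, Z7, Z8, Z9, Z10, Z11, Z12} — every certification is covered.
Only B1 contains Z1, so B1 is forced; the remaining 5 certifications need at least 2 more members (each remaining member adds at most 4) — so at least 3 members are needed, and 3 is optimal.

3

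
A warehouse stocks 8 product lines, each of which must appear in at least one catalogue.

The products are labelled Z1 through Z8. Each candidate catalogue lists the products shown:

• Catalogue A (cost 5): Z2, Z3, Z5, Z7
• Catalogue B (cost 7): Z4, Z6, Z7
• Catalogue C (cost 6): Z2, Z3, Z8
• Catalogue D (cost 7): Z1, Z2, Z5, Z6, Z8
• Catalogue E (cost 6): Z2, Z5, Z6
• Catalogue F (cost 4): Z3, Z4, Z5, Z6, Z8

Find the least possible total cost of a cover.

16

A, D, F together cover every product (A ∪ D ∪ F = {Z1, Z2, Z3, Z4, Z5, Z6, Z7, Z8}); total cost 5 + 7 + 4 = 16.
No covering selection has total cost below 16.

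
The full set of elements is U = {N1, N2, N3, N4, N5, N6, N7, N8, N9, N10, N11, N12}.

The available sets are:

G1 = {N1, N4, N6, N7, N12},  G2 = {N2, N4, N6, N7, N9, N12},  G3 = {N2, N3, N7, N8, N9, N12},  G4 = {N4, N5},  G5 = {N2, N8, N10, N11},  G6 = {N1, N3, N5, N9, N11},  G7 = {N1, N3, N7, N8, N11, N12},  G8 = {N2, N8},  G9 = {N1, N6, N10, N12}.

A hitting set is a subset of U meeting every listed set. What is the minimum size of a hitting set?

3

Take H = {N2, N5, N12}. Each listed set contains at least one of these, so H is a hitting set of size 3.
The sets G4, G8, G9 are pairwise disjoint, so any hitting set needs a separate element for each — at least 3. Hence 3 is optimal.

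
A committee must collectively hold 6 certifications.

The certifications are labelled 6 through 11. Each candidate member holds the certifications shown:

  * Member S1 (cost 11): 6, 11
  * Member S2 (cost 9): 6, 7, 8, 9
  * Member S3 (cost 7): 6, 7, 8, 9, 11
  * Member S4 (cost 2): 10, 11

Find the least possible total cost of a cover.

9

S3, S4 together cover every certification (S3 ∪ S4 = {6, 7, 8, 9, 10, 11}); total cost 7 + 2 = 9.
No covering selection has total cost below 9.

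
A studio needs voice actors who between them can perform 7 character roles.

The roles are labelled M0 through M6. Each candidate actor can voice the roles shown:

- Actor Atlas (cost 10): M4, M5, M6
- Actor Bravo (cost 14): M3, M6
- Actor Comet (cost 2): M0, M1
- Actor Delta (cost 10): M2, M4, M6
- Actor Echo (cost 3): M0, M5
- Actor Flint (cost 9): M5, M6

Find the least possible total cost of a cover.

Bravo, Comet, Delta, Echo together cover every role (Bravo ∪ Comet ∪ Delta ∪ Echo = {M0, M1, M2, M3, M4, M5, M6}); total cost 14 + 2 + 10 + 3 = 29.
No covering selection has total cost below 29.

29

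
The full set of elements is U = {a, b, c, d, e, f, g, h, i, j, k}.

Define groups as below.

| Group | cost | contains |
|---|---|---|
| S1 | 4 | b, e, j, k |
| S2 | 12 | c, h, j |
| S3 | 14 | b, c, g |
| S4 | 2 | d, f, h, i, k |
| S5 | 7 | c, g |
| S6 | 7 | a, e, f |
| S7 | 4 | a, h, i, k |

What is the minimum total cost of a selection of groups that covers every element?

17

S1, S4, S5, S7 together cover every element (S1 ∪ S4 ∪ S5 ∪ S7 = {a, b, c, d, e, f, g, h, i, j, k}); total cost 4 + 2 + 7 + 4 = 17.
No covering selection has total cost below 17.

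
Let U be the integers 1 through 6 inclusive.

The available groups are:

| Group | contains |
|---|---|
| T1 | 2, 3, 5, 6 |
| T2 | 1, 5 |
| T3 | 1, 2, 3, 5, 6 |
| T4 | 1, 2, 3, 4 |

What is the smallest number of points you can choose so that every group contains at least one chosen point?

The 2 points {4, 5} hit every group.
No single point lies in every group, so at least 2 are needed and 2 is optimal.

2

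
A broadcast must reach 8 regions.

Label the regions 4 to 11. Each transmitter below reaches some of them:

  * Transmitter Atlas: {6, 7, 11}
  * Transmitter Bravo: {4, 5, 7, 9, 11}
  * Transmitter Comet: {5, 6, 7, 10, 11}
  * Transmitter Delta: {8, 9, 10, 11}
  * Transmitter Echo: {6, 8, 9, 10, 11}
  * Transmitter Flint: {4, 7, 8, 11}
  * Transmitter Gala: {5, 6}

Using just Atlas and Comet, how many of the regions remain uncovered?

Union of Atlas, Comet = {5, 6, 7, 10, 11}.
Not covered: 4, 8, 9 — 3 regions.

3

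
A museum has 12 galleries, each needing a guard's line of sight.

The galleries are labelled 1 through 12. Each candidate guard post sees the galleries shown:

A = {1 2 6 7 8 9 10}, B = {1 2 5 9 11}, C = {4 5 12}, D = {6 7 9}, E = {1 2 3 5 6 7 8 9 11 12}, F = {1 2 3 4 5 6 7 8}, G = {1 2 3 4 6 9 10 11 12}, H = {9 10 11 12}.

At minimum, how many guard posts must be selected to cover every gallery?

2

F and G together: F ∪ G = {1, 2, 3, 4, 5, 6, 7, 8, 9, 10, 11, 12} — every gallery is covered.
No single guard post has all 12 galleries (the largest, E, has 10), so 2 is optimal.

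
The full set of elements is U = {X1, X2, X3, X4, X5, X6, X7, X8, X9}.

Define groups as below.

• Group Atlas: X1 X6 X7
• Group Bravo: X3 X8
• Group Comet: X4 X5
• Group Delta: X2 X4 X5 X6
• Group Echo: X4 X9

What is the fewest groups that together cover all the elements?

Atlas and Bravo and Delta and Echo together: Atlas ∪ Bravo ∪ Delta ∪ Echo = {X1, X2, X3, X4, X5, X6, X7, X8, X9} — every element is covered.
Only Delta contains X2, so Delta is forced; the remaining 5 elements need at least 3 more groups (each remaining group adds at most 2) — so at least 4 groups are needed, and 4 is optimal.

4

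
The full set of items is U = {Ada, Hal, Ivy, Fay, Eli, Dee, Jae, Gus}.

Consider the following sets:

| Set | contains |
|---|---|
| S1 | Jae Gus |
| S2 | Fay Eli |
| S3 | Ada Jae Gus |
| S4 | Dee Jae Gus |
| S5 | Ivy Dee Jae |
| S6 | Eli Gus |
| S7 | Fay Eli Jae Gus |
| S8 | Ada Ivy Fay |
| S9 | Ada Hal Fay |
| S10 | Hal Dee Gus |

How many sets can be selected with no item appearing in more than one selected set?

3

S5, S6, S9 are pairwise disjoint (S5={Ivy,Dee,Jae}; S6={Eli,Gus}; S9={Ada,Hal,Fay}).
Every remaining set overlaps one of these, and no 4 of the listed sets are pairwise disjoint, so 3 is the maximum.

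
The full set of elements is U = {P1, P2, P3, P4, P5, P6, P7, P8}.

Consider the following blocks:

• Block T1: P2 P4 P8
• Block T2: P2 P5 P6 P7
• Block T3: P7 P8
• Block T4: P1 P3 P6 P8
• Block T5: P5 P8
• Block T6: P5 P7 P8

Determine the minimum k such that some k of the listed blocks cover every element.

3

Take {T1, T4, T6}. Their union is {P1, P2, P3, P4, P5, P6, P7, P8}, which is all 8 elements.
Only T4 contains P1, so T4 is forced; the remaining 4 elements need at least 2 more blocks (each remaining block adds at most 3) — so at least 3 blocks are needed, and 3 is optimal.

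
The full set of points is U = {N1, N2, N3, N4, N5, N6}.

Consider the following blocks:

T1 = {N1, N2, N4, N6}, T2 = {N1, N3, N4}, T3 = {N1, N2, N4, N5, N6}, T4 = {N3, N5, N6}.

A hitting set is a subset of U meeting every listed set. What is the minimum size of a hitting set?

2

H = {N1, N3} meets every block (each contains at least one member of H), and |H| = 2.
No single point lies in every block, so at least 2 are needed and 2 is optimal.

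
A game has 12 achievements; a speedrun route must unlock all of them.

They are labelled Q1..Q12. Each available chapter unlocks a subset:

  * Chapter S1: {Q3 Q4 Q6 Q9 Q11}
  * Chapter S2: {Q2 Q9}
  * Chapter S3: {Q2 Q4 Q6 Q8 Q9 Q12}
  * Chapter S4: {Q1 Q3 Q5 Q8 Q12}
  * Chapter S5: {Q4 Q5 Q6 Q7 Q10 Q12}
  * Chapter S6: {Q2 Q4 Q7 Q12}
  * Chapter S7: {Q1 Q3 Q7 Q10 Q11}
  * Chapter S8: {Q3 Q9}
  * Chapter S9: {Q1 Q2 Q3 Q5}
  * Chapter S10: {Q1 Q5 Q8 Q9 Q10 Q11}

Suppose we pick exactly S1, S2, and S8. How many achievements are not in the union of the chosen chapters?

Union of S1, S2, S8 = {Q2, Q3, Q4, Q6, Q9, Q11}.
Not covered: Q1, Q5, Q7, Q8, Q10, Q12 — 6 achievements.

6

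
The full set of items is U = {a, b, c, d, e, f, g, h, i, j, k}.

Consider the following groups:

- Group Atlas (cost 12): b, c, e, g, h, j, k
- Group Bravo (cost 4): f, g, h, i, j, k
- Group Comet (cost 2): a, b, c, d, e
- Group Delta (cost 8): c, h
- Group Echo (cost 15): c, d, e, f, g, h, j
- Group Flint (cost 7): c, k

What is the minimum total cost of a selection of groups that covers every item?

6

Bravo, Comet together cover every item (Bravo ∪ Comet = {a, b, c, d, e, f, g, h, i, j, k}); total cost 4 + 2 = 6.
No covering selection has total cost below 6.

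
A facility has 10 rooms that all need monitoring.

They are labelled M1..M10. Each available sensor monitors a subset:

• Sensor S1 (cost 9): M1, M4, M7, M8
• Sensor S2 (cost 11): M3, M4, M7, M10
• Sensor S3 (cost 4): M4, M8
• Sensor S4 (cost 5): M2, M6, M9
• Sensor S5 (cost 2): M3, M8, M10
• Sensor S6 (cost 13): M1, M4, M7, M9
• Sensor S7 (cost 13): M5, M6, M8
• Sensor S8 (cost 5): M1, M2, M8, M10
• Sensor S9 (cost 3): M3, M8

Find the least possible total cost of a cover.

S1, S4, S5, S7 together cover every room (S1 ∪ S4 ∪ S5 ∪ S7 = {M1, M2, M3, M4, M5, M6, M7, M8, M9, M10}); total cost 9 + 5 + 2 + 13 = 29.
No covering selection has total cost below 29.

29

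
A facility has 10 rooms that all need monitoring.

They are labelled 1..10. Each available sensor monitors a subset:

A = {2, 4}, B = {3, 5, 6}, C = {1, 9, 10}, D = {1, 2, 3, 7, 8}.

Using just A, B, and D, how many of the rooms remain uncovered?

Union of A, B, D = {1, 2, 3, 4, 5, 6, 7, 8}.
Not covered: 9, 10 — 2 rooms.

2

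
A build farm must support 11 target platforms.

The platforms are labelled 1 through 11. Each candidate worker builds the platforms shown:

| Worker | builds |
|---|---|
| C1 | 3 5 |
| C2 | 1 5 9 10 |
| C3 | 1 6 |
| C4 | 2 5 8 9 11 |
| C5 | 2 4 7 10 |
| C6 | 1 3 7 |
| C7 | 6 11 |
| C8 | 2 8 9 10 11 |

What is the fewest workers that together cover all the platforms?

4

Take {C1, C3, C5, C8}. Their union is {1, 2, 3, 4, 5, 6, 7, 8, 9, 10, 11}, which is all 11 platforms.
No 3 of the 8 workers cover everything (all 56 combinations miss at least one platform), so 4 is optimal.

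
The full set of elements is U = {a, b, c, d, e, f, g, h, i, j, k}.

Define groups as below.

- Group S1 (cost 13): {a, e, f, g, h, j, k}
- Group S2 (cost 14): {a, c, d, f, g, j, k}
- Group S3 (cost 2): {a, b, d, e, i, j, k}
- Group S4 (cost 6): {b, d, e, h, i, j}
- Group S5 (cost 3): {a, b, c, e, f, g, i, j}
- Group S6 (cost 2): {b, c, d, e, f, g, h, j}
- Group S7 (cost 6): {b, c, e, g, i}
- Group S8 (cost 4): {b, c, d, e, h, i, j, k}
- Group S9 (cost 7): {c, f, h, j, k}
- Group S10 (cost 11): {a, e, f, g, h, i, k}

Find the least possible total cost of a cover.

4

S3, S6 together cover every element (S3 ∪ S6 = {a, b, c, d, e, f, g, h, i, j, k}); total cost 2 + 2 = 4.
No covering selection has total cost below 4.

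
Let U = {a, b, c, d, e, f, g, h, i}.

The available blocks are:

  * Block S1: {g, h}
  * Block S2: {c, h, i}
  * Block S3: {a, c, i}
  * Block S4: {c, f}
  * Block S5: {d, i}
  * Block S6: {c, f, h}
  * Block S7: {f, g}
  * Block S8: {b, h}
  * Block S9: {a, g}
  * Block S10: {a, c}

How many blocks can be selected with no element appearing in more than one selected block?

S4, S5, S8, S9 are pairwise disjoint (S4={c,f}; S5={d,i}; S8={b,h}; S9={a,g}).
Every remaining block overlaps one of these, and no 5 of the listed blocks are pairwise disjoint, so 4 is the maximum.

4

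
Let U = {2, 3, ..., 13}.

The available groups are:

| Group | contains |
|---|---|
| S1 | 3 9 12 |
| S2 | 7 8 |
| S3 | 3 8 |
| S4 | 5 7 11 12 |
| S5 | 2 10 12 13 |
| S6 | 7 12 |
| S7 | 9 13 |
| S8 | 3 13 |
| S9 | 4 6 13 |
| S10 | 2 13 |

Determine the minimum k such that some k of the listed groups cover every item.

5

S1 and S3 and S4 and S5 and S9 together: S1 ∪ S3 ∪ S4 ∪ S5 ∪ S9 = {2, 3, 4, 5, 6, 7, 8, 9, 10, 11, 12, 13} — every item is covered.
No 4 of the 10 groups cover everything (all 210 combinations miss at least one item), so 5 is optimal.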